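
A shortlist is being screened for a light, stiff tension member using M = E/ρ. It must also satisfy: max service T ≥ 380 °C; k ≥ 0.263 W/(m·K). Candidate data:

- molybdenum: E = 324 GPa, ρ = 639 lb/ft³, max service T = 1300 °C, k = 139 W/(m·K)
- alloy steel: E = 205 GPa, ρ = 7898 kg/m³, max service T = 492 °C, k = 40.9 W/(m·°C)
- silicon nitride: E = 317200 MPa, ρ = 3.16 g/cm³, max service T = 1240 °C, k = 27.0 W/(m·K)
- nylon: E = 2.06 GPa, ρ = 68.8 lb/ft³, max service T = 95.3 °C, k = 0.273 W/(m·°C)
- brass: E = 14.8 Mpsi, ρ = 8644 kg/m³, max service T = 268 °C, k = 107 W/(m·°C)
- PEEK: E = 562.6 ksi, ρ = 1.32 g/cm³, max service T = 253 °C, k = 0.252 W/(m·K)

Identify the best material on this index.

Screen on constraints: max service T ≥ 380 °C; k ≥ 0.263 W/(m·K). Survivors: molybdenum, alloy steel, silicon nitride.
Convert each candidate to consistent units, then evaluate M:
  molybdenum: E = 324.0 GPa, ρ = 10240 kg/m³
  alloy steel: E = 205.0 GPa, ρ = 7898 kg/m³
  silicon nitride: E = 317.2 GPa, ρ = 3160 kg/m³
  silicon nitride: M = 100 MN·m/kg
  molybdenum: M = 31.7 MN·m/kg
  alloy steel: M = 26.0 MN·m/kg
Silicon nitride has the largest M.

silicon nitride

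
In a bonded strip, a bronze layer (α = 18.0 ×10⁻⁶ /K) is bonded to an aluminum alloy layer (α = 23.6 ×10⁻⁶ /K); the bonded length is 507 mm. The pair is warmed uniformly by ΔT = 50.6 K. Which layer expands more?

aluminum alloy

α(bronze) = 18.0×10⁻⁶/K vs α(aluminum alloy) = 23.6×10⁻⁶/K.
Higher α expands more for the same ΔT: aluminum alloy.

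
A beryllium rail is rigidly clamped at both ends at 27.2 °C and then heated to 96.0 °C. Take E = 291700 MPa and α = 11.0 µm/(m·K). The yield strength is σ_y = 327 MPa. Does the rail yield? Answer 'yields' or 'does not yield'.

does not yield

E = 291700 MPa = 291.7 GPa.
ΔT = 68.80 K. Constrained thermal stress σ = E·α·ΔT = 291.7×10³ MPa × 11.0×10⁻⁶ × 68.80 = 221 MPa (compressive).
Compare to σ_y = 327 MPa: σ < σ_y, so it does not yield.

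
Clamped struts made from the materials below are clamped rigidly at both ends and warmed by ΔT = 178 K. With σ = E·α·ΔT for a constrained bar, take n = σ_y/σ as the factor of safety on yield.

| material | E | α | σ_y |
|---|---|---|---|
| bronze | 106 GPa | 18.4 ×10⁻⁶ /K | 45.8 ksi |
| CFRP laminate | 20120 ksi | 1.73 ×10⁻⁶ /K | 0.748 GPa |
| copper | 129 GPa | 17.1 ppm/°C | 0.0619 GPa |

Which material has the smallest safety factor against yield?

copper

Per material, after unit conversion:
  bronze: E = 106.0, α = 18.4, σ_y = 315.8 → σ = 347 MPa, n = 0.910
  CFRP laminate: E = 138.7, α = 1.73, σ_y = 748.0 → σ = 42.7 MPa, n = 17.5
  copper: E = 129.0, α = 17.1, σ_y = 61.90 → σ = 393 MPa, n = 0.158
Copper has the lowest safety factor, n = 0.158.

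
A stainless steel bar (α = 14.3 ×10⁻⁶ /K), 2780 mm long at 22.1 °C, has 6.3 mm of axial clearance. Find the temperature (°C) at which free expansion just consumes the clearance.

181 °C

α·L₀·ΔT = 6.3 mm ⇒ ΔT = 6.3 / (14.3×10⁻⁶ × 2780.0) = 158.5 K.
T = 22.1 + 158.5 = 180.6 °C.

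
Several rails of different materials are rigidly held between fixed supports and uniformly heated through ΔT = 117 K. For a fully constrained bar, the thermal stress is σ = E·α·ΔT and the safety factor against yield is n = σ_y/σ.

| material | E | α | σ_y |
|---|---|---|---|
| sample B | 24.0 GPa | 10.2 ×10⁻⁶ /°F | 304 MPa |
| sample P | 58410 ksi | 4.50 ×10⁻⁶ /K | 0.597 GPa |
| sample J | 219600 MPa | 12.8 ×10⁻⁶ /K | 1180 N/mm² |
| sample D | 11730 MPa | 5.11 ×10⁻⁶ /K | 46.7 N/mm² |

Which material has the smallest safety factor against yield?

Per material, after unit conversion:
  sample B: E = 24.00, α = 18.4, σ_y = 304.0 → σ = 51.6 MPa, n = 5.90
  sample P: E = 402.7, α = 4.50, σ_y = 597.0 → σ = 212 MPa, n = 2.82
  sample J: E = 219.6, α = 12.8, σ_y = 1180 → σ = 329 MPa, n = 3.59
  sample D: E = 11.73, α = 5.11, σ_y = 46.70 → σ = 7.01 MPa, n = 6.66
Smallest n: sample P with n = 2.82.

sample P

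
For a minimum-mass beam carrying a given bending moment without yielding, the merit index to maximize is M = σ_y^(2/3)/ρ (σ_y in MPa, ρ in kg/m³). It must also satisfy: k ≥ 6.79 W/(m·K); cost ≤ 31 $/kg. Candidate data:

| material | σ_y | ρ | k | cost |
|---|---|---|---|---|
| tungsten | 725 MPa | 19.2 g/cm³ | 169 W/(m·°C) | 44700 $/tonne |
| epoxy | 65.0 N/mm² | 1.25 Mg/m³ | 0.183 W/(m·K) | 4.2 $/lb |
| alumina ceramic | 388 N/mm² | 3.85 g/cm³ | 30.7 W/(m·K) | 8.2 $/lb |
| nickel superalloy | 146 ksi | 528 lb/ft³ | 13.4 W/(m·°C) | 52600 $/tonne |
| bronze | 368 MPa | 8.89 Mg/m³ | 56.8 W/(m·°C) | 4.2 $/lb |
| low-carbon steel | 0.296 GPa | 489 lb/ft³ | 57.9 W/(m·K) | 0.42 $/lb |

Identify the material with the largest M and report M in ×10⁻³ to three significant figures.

alumina ceramic, M = 13.8×10⁻³

Screen on constraints: k ≥ 6.79 W/(m·K); cost ≤ 31 $/kg. Survivors: alumina ceramic, bronze, low-carbon steel.
Convert each candidate to consistent units, then evaluate M:
  alumina ceramic: σ_y = 388.0 MPa, ρ = 3850 kg/m³
  bronze: σ_y = 368.0 MPa, ρ = 8890 kg/m³
  low-carbon steel: σ_y = 296.0 MPa, ρ = 7833 kg/m³
  alumina ceramic: M = 13.8×10⁻³
  bronze: M = 5.78×10⁻³
  low-carbon steel: M = 5.67×10⁻³
Alumina ceramic has the largest M.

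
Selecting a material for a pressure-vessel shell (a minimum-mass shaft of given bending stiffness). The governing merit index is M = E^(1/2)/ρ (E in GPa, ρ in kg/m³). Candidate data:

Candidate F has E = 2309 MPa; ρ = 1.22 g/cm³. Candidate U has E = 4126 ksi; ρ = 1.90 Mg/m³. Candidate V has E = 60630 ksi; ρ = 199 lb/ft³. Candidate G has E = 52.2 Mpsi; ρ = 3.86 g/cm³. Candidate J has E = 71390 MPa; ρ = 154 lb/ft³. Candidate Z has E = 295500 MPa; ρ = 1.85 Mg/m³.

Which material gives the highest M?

After converting to SI:
  candidate F: E = 2.309 GPa, ρ = 1220 kg/m³
  candidate U: E = 28.45 GPa, ρ = 1900 kg/m³
  candidate V: E = 418.0 GPa, ρ = 3188 kg/m³
  candidate G: E = 359.9 GPa, ρ = 3860 kg/m³
  candidate J: E = 71.39 GPa, ρ = 2467 kg/m³
  candidate Z: E = 295.5 GPa, ρ = 1850 kg/m³
  candidate Z: M = 9.29×10⁻³
  candidate V: M = 6.41×10⁻³
  candidate G: M = 4.91×10⁻³
  candidate J: M = 3.43×10⁻³
  candidate U: M = 2.81×10⁻³
  candidate F: M = 1.25×10⁻³
Candidate Z has the largest M.

candidate Z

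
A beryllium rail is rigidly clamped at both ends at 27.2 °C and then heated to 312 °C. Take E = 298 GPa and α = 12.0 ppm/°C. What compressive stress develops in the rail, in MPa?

ΔT = 284.8 K. Constrained thermal stress σ = E·α·ΔT = 298.0×10³ MPa × 12.0×10⁻⁶ × 284.8 = 1020 MPa (compressive).

1020 MPa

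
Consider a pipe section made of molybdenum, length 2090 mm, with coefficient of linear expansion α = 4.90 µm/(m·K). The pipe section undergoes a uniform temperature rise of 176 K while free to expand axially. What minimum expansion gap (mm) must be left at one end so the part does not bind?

ΔL = α·L₀·ΔT = 4.90×10⁻⁶ × 2090 mm × 176.0 K = 1.80 mm.

1.80 mm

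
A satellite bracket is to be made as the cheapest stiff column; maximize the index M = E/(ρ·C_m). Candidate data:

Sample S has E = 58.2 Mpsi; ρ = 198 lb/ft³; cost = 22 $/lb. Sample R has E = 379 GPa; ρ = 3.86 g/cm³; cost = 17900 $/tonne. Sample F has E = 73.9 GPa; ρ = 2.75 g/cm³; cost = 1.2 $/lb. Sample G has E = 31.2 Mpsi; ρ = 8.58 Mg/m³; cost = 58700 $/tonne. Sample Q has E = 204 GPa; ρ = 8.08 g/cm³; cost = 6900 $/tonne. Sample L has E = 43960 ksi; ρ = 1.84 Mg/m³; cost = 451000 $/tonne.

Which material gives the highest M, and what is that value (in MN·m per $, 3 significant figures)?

In SI units:
  sample S: E = 401.3 GPa, ρ = 3172 kg/m³, cost = 48.50 $/kg
  sample R: E = 379.0 GPa, ρ = 3860 kg/m³, cost = 17.90 $/kg
  sample F: E = 73.90 GPa, ρ = 2750 kg/m³, cost = 2.646 $/kg
  sample G: E = 215.1 GPa, ρ = 8580 kg/m³, cost = 58.70 $/kg
  sample Q: E = 204.0 GPa, ρ = 8080 kg/m³, cost = 6.900 $/kg
  sample L: E = 303.1 GPa, ρ = 1840 kg/m³, cost = 451.0 $/kg
  sample F: M = 10.2 MN·m per $
  sample R: M = 5.49 MN·m per $
  sample Q: M = 3.66 MN·m per $
  sample S: M = 2.61 MN·m per $
  sample G: M = 0.427 MN·m per $
  sample L: M = 0.365 MN·m per $
Sample F ranks first.

sample F, M = 10.2 MN·m per $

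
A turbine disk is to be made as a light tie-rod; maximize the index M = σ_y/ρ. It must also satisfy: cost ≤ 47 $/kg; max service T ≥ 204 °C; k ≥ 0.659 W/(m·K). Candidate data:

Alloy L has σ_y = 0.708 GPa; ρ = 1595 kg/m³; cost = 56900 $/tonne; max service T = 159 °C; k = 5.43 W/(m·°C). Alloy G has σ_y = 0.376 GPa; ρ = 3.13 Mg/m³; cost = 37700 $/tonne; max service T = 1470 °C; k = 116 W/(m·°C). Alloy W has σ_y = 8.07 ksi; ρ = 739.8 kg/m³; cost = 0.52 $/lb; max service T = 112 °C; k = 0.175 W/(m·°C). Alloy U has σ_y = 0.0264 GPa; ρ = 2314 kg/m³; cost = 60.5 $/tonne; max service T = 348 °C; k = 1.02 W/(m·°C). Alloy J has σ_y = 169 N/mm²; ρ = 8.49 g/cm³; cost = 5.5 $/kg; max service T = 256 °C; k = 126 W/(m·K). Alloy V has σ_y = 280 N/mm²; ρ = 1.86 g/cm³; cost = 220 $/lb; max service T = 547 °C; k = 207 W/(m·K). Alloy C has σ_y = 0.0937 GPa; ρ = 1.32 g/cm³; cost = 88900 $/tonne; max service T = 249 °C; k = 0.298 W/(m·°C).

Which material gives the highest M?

Screen on constraints: cost ≤ 47 $/kg; max service T ≥ 204 °C; k ≥ 0.659 W/(m·K). Survivors: alloy G, alloy U, alloy J.
After converting to SI:
  alloy G: σ_y = 376.0 MPa, ρ = 3130 kg/m³
  alloy U: σ_y = 26.40 MPa, ρ = 2314 kg/m³
  alloy J: σ_y = 169.0 MPa, ρ = 8490 kg/m³
  alloy G: M = 120 kN·m/kg
  alloy J: M = 19.9 kN·m/kg
  alloy U: M = 11.4 kN·m/kg
The maximum is for alloy G.

alloy G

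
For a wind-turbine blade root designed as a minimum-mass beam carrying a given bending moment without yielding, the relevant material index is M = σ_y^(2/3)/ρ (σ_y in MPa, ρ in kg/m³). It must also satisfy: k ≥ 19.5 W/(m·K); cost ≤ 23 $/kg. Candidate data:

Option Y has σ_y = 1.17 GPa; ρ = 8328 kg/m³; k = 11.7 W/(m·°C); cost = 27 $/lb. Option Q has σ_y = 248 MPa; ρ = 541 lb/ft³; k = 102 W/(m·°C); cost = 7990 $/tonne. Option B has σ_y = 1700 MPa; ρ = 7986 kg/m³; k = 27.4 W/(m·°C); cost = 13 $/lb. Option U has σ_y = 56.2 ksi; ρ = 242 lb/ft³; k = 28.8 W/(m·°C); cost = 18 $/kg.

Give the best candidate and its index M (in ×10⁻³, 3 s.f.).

Screen on constraints: k ≥ 19.5 W/(m·K); cost ≤ 23 $/kg. Survivors: option Q, option U.
Convert each candidate to consistent units, then evaluate M:
  option Q: σ_y = 248.0 MPa, ρ = 8666 kg/m³
  option U: σ_y = 387.5 MPa, ρ = 3876 kg/m³
  option U: M = 13.7×10⁻³
  option Q: M = 4.55×10⁻³
Option U ranks first.

option U, M = 13.7×10⁻³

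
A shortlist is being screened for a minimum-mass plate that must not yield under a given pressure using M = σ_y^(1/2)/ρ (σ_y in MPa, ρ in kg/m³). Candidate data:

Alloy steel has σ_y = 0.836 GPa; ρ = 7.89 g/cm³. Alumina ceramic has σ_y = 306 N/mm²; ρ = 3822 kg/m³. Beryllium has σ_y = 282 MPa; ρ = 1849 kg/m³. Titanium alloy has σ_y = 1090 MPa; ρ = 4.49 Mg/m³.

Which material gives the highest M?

Putting every candidate on a common basis:
  alloy steel: σ_y = 836.0 MPa, ρ = 7890 kg/m³
  alumina ceramic: σ_y = 306.0 MPa, ρ = 3822 kg/m³
  beryllium: σ_y = 282.0 MPa, ρ = 1849 kg/m³
  titanium alloy: σ_y = 1090 MPa, ρ = 4490 kg/m³
  beryllium: M = 9.08×10⁻³
  titanium alloy: M = 7.35×10⁻³
  alumina ceramic: M = 4.58×10⁻³
  alloy steel: M = 3.66×10⁻³
The maximum is for beryllium.

beryllium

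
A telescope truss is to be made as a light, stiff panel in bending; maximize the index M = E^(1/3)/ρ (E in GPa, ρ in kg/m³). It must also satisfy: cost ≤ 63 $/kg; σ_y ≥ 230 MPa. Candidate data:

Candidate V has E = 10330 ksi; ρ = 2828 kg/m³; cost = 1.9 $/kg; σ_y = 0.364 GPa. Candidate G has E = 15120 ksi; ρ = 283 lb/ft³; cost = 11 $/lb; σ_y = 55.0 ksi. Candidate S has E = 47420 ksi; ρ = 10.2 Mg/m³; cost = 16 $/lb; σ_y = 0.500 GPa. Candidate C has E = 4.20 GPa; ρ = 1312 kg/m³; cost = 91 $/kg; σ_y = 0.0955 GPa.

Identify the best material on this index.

candidate V

Screen on constraints: cost ≤ 63 $/kg; σ_y ≥ 230 MPa. Survivors: candidate V, candidate G, candidate S.
In SI units:
  candidate V: E = 71.22 GPa, ρ = 2828 kg/m³
  candidate G: E = 104.2 GPa, ρ = 4533 kg/m³
  candidate S: E = 326.9 GPa, ρ = 10200 kg/m³
  candidate V: M = 1.47×10⁻³
  candidate G: M = 1.04×10⁻³
  candidate S: M = 0.675×10⁻³
The maximum is for candidate V.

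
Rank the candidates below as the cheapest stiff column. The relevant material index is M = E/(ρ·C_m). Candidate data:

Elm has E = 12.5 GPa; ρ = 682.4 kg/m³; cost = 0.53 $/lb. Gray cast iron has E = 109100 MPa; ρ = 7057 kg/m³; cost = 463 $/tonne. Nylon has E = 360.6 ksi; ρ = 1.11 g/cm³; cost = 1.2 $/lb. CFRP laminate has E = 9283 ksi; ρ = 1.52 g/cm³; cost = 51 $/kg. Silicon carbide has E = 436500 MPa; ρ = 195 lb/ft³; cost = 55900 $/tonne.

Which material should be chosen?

After converting to SI:
  elm: E = 12.50 GPa, ρ = 682.4 kg/m³, cost = 1.168 $/kg
  gray cast iron: E = 109.1 GPa, ρ = 7057 kg/m³, cost = 0.4630 $/kg
  nylon: E = 2.486 GPa, ρ = 1110 kg/m³, cost = 2.646 $/kg
  CFRP laminate: E = 64.00 GPa, ρ = 1520 kg/m³, cost = 51.00 $/kg
  silicon carbide: E = 436.5 GPa, ρ = 3124 kg/m³, cost = 55.90 $/kg
  gray cast iron: M = 33.4 MN·m per $
  elm: M = 15.7 MN·m per $
  silicon carbide: M = 2.50 MN·m per $
  nylon: M = 0.847 MN·m per $
  CFRP laminate: M = 0.826 MN·m per $
Gray cast iron ranks first.

gray cast iron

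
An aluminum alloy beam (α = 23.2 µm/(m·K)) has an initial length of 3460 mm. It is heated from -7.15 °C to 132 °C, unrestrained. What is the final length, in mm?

ΔT = 132 − (-7.15) = 139.2 K.
ΔL = α·L₀·ΔT = 23.2×10⁻⁶ × 3460 mm × 139.2 K = 11.2 mm.
L = L₀ + ΔL = 3460 + 11.2 = 3471.2 mm.

3471.2 mm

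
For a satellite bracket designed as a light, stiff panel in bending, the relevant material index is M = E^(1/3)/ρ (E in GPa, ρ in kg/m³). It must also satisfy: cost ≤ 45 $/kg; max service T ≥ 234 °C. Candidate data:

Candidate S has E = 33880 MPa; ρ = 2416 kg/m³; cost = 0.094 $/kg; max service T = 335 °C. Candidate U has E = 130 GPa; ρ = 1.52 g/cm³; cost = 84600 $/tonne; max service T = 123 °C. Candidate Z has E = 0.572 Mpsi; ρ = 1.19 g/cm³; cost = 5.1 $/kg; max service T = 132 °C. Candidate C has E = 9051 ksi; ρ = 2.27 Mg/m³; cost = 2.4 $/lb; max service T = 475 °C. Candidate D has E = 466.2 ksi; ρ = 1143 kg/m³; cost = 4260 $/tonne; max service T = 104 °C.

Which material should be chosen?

candidate C

Screen on constraints: cost ≤ 45 $/kg; max service T ≥ 234 °C. Survivors: candidate S, candidate C.
Putting every candidate on a common basis:
  candidate S: E = 33.88 GPa, ρ = 2416 kg/m³
  candidate C: E = 62.40 GPa, ρ = 2270 kg/m³
  candidate C: M = 1.75×10⁻³
  candidate S: M = 1.34×10⁻³
Highest index: candidate C.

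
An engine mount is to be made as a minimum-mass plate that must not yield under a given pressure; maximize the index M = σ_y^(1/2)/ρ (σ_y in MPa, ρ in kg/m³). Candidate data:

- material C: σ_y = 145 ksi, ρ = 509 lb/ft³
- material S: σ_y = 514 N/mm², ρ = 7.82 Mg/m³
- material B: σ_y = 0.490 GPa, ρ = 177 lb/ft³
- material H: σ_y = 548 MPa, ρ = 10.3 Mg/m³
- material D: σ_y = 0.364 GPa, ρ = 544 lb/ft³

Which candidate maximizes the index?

After converting to SI:
  material C: σ_y = 999.7 MPa, ρ = 8153 kg/m³
  material S: σ_y = 514.0 MPa, ρ = 7820 kg/m³
  material B: σ_y = 490.0 MPa, ρ = 2835 kg/m³
  material H: σ_y = 548.0 MPa, ρ = 10300 kg/m³
  material D: σ_y = 364.0 MPa, ρ = 8714 kg/m³
  material B: M = 7.81×10⁻³
  material C: M = 3.88×10⁻³
  material S: M = 2.90×10⁻³
  material H: M = 2.27×10⁻³
  material D: M = 2.19×10⁻³
Material B ranks first.

material B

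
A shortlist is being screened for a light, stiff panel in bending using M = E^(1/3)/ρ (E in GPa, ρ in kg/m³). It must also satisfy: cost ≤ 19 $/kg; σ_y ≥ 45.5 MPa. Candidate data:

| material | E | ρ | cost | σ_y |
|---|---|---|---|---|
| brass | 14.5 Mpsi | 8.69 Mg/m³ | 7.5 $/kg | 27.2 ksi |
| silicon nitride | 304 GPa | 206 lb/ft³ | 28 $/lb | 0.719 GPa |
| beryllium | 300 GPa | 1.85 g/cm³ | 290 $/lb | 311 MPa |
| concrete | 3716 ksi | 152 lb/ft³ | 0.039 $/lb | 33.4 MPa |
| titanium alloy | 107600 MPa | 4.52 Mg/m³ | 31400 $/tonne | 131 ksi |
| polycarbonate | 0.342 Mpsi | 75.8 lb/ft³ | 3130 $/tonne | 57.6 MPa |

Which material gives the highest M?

polycarbonate

Screen on constraints: cost ≤ 19 $/kg; σ_y ≥ 45.5 MPa. Survivors: brass, polycarbonate.
Putting every candidate on a common basis:
  brass: E = 99.97 GPa, ρ = 8690 kg/m³
  polycarbonate: E = 2.358 GPa, ρ = 1214 kg/m³
  polycarbonate: M = 1.10×10⁻³
  brass: M = 0.534×10⁻³
The maximum is for polycarbonate.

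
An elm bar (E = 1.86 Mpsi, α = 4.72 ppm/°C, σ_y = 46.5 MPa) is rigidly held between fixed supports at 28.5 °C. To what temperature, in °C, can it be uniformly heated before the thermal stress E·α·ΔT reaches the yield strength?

797 °C

E = 1.86 Mpsi = 12.82 GPa.
E·α·ΔT = 46.50 MPa ⇒ ΔT = 46.50 / (12.82×10³ × 4.72×10⁻⁶) = 768.2 K.
T = 28.5 + 768.2 = 796.7 °C.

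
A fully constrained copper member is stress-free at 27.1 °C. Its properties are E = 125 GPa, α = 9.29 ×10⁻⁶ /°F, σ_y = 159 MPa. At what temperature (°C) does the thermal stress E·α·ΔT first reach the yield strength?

α = 9.29×10⁻⁶/°F × 9/5 = 16.7×10⁻⁶/K.
E·α·ΔT = 159.0 MPa ⇒ ΔT = 159.0 / (125.0×10³ × 16.7×10⁻⁶) = 76.07 K.
T = 27.1 + 76.07 = 103.2 °C.

103 °C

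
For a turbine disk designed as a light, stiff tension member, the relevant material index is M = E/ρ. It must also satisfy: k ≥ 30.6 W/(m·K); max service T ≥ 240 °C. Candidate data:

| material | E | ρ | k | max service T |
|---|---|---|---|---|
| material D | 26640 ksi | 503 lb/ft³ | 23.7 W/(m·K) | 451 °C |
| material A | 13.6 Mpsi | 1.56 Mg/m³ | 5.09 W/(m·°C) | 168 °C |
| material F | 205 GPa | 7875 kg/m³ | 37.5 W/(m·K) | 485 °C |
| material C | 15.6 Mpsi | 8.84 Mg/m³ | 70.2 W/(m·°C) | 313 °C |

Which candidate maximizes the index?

Screen on constraints: k ≥ 30.6 W/(m·K); max service T ≥ 240 °C. Survivors: material F, material C.
After converting to SI:
  material F: E = 205.0 GPa, ρ = 7875 kg/m³
  material C: E = 107.6 GPa, ρ = 8840 kg/m³
  material F: M = 26.0 MN·m/kg
  material C: M = 12.2 MN·m/kg
Highest index: material F.

material F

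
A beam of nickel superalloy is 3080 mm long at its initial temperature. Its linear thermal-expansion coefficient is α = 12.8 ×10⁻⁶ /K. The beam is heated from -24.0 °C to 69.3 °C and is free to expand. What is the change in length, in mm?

3.68 mm

ΔT = 69.3 − (-24.0) = 93.30 K.
ΔL = α·L₀·ΔT = 12.8×10⁻⁶ × 3080 mm × 93.30 K = 3.68 mm.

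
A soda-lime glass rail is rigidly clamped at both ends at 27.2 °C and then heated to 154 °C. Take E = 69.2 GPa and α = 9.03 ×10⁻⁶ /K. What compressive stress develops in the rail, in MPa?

ΔT = 126.8 K. Constrained thermal stress σ = E·α·ΔT = 69.20×10³ MPa × 9.03×10⁻⁶ × 126.8 = 79.2 MPa (compressive).

79.2 MPa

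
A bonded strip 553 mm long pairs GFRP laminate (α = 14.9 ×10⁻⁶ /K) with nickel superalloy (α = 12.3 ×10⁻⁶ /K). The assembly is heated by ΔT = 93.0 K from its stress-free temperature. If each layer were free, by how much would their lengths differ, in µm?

134 µm

Δα = |14.9 − 12.3|×10⁻⁶/K = 2.60×10⁻⁶/K.
ΔL_mismatch = Δα·L·ΔT = 2.60×10⁻⁶ × 553.0 mm × 93.0 K = 134 µm.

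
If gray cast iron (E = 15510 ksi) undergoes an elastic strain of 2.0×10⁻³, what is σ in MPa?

214 MPa

E = 15510 ksi = 106.9 GPa.
σ = E·ε = 106900 MPa × 2.0×10⁻³ = 214 MPa.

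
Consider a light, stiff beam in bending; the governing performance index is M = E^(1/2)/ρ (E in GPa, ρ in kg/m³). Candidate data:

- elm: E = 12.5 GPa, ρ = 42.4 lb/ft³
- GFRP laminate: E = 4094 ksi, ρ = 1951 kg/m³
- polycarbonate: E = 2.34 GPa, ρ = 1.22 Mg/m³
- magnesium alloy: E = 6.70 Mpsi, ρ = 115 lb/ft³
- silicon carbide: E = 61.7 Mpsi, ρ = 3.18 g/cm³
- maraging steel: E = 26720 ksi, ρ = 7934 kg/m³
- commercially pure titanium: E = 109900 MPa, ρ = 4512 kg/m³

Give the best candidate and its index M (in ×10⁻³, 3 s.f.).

silicon carbide, M = 6.49×10⁻³

In SI units:
  elm: E = 12.50 GPa, ρ = 679.2 kg/m³
  GFRP laminate: E = 28.23 GPa, ρ = 1951 kg/m³
  polycarbonate: E = 2.340 GPa, ρ = 1220 kg/m³
  magnesium alloy: E = 46.19 GPa, ρ = 1842 kg/m³
  silicon carbide: E = 425.4 GPa, ρ = 3180 kg/m³
  maraging steel: E = 184.2 GPa, ρ = 7934 kg/m³
  commercially pure titanium: E = 109.9 GPa, ρ = 4512 kg/m³
  silicon carbide: M = 6.49×10⁻³
  elm: M = 5.21×10⁻³
  magnesium alloy: M = 3.69×10⁻³
  GFRP laminate: M = 2.72×10⁻³
  commercially pure titanium: M = 2.32×10⁻³
  maraging steel: M = 1.71×10⁻³
  polycarbonate: M = 1.25×10⁻³
Highest index: silicon carbide.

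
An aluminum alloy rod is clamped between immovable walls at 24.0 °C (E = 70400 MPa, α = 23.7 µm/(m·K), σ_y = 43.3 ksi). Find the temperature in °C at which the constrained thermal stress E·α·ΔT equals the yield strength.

203 °C

E = 70400 MPa = 70.40 GPa.
σ_y = 43.3 ksi = 298.5 MPa.
E·α·ΔT = 298.5 MPa ⇒ ΔT = 298.5 / (70.40×10³ × 23.7×10⁻⁶) = 178.9 K.
T = 24.0 + 178.9 = 202.9 °C.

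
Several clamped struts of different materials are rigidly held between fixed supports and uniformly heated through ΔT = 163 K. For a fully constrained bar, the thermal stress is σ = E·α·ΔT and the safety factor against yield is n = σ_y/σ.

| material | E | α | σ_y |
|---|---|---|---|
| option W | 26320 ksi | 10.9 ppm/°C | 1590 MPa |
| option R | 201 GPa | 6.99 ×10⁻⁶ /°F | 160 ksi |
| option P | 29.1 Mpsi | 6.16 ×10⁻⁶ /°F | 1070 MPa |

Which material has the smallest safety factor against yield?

option R

With everything in SI (GPa, ×10⁻⁶/K, MPa):
  option W: E = 181.5, α = 10.9, σ_y = 1590 → σ = 322 MPa, n = 4.93
  option R: E = 201.0, α = 12.6, σ_y = 1103 → σ = 412 MPa, n = 2.68
  option P: E = 200.6, α = 11.1, σ_y = 1070 → σ = 363 MPa, n = 2.95
Option R has the lowest safety factor, n = 2.68.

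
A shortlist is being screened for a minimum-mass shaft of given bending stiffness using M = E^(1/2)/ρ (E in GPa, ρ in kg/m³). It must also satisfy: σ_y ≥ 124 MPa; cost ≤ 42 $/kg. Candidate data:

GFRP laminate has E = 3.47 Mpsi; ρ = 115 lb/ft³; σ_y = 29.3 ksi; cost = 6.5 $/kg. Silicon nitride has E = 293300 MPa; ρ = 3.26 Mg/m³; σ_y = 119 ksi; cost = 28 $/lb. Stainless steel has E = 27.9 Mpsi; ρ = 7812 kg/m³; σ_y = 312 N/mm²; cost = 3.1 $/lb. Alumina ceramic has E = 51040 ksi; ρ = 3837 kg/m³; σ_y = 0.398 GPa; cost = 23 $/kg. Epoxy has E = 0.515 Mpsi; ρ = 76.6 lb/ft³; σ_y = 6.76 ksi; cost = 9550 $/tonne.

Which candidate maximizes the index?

alumina ceramic

Screen on constraints: σ_y ≥ 124 MPa; cost ≤ 42 $/kg. Survivors: GFRP laminate, stainless steel, alumina ceramic.
After converting to SI:
  GFRP laminate: E = 23.92 GPa, ρ = 1842 kg/m³
  stainless steel: E = 192.4 GPa, ρ = 7812 kg/m³
  alumina ceramic: E = 351.9 GPa, ρ = 3837 kg/m³
  alumina ceramic: M = 4.89×10⁻³
  GFRP laminate: M = 2.66×10⁻³
  stainless steel: M = 1.78×10⁻³
The maximum is for alumina ceramic.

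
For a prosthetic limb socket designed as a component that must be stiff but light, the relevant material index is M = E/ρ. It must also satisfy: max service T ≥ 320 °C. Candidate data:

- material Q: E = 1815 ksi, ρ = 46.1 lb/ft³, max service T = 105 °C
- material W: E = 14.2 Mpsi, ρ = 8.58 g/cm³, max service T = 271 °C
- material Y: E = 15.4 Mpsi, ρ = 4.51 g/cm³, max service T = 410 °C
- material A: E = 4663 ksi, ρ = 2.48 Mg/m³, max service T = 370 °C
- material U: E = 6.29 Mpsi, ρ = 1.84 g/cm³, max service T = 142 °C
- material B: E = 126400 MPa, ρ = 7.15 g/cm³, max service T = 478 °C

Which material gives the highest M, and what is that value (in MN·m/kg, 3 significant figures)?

material Y, M = 23.5 MN·m/kg

Screen on constraints: max service T ≥ 320 °C. Survivors: material Y, material A, material B.
Putting every candidate on a common basis:
  material Y: E = 106.2 GPa, ρ = 4510 kg/m³
  material A: E = 32.15 GPa, ρ = 2480 kg/m³
  material B: E = 126.4 GPa, ρ = 7150 kg/m³
  material Y: M = 23.5 MN·m/kg
  material B: M = 17.7 MN·m/kg
  material A: M = 13.0 MN·m/kg
The maximum is for material Y.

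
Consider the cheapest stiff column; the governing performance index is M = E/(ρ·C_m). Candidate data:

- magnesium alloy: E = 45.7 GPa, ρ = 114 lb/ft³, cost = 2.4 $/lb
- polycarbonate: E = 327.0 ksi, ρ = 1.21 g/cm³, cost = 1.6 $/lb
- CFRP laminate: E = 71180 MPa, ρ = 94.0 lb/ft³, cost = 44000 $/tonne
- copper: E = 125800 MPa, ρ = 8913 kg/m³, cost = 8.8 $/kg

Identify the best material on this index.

magnesium alloy

Putting every candidate on a common basis:
  magnesium alloy: E = 45.70 GPa, ρ = 1826 kg/m³, cost = 5.291 $/kg
  polycarbonate: E = 2.255 GPa, ρ = 1210 kg/m³, cost = 3.527 $/kg
  CFRP laminate: E = 71.18 GPa, ρ = 1506 kg/m³, cost = 44.00 $/kg
  copper: E = 125.8 GPa, ρ = 8913 kg/m³, cost = 8.800 $/kg
  magnesium alloy: M = 4.73 MN·m per $
  copper: M = 1.60 MN·m per $
  CFRP laminate: M = 1.07 MN·m per $
  polycarbonate: M = 0.528 MN·m per $
Magnesium alloy ranks first.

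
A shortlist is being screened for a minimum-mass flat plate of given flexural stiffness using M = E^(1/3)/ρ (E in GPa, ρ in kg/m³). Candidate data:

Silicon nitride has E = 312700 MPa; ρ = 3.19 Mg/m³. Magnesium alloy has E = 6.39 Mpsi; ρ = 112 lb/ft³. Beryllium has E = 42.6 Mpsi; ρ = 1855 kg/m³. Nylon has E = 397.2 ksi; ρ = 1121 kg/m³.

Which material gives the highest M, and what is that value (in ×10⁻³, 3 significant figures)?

Putting every candidate on a common basis:
  silicon nitride: E = 312.7 GPa, ρ = 3190 kg/m³
  magnesium alloy: E = 44.06 GPa, ρ = 1794 kg/m³
  beryllium: E = 293.7 GPa, ρ = 1855 kg/m³
  nylon: E = 2.739 GPa, ρ = 1121 kg/m³
  beryllium: M = 3.58×10⁻³
  silicon nitride: M = 2.13×10⁻³
  magnesium alloy: M = 1.97×10⁻³
  nylon: M = 1.25×10⁻³
The maximum is for beryllium.

beryllium, M = 3.58×10⁻³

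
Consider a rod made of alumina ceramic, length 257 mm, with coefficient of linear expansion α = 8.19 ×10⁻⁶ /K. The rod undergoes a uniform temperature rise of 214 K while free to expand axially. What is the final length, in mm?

ΔL = α·L₀·ΔT = 8.19×10⁻⁶ × 257 mm × 214.0 K = 0.450 mm.
L = L₀ + ΔL = 257 + 0.450 = 257.45 mm.

257.45 mm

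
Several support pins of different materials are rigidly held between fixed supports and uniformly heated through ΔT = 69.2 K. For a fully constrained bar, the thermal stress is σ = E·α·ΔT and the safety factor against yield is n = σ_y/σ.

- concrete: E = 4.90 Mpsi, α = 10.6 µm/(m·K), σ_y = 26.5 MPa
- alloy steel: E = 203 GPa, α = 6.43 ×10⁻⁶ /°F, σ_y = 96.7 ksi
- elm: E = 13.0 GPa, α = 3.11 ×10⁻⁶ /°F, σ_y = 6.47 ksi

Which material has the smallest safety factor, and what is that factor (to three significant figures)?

concrete, n = 1.07

With everything in SI (GPa, ×10⁻⁶/K, MPa):
  concrete: E = 33.78, α = 10.6, σ_y = 26.50 → σ = 24.8 MPa, n = 1.07
  alloy steel: E = 203.0, α = 11.6, σ_y = 666.7 → σ = 163 MPa, n = 4.10
  elm: E = 13.00, α = 5.60, σ_y = 44.61 → σ = 5.04 MPa, n = 8.86
Smallest n: concrete with n = 1.07.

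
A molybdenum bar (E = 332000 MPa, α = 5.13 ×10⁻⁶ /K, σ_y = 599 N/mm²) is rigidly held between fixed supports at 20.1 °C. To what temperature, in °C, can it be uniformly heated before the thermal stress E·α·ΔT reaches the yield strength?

E = 332000 MPa = 332.0 GPa.
σ_y = 599 N/mm² = 599.0 MPa.
E·α·ΔT = 599.0 MPa ⇒ ΔT = 599.0 / (332.0×10³ × 5.13×10⁻⁶) = 351.7 K.
T = 20.1 + 351.7 = 371.8 °C.

372 °C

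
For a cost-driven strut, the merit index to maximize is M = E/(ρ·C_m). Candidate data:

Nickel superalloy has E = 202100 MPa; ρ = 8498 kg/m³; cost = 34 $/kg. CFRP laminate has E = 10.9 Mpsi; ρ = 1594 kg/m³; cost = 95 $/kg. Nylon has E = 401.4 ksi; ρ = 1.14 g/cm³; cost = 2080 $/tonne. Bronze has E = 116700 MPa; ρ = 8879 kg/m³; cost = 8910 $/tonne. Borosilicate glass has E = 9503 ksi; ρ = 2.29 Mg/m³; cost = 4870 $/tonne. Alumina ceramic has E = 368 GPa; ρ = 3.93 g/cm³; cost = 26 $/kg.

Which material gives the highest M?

Putting every candidate on a common basis:
  nickel superalloy: E = 202.1 GPa, ρ = 8498 kg/m³, cost = 34.00 $/kg
  CFRP laminate: E = 75.15 GPa, ρ = 1594 kg/m³, cost = 95.00 $/kg
  nylon: E = 2.768 GPa, ρ = 1140 kg/m³, cost = 2.080 $/kg
  bronze: E = 116.7 GPa, ρ = 8879 kg/m³, cost = 8.910 $/kg
  borosilicate glass: E = 65.52 GPa, ρ = 2290 kg/m³, cost = 4.870 $/kg
  alumina ceramic: E = 368.0 GPa, ρ = 3930 kg/m³, cost = 26.00 $/kg
  borosilicate glass: M = 5.88 MN·m per $
  alumina ceramic: M = 3.60 MN·m per $
  bronze: M = 1.48 MN·m per $
  nylon: M = 1.17 MN·m per $
  nickel superalloy: M = 0.699 MN·m per $
  CFRP laminate: M = 0.496 MN·m per $
Borosilicate glass ranks first.

borosilicate glass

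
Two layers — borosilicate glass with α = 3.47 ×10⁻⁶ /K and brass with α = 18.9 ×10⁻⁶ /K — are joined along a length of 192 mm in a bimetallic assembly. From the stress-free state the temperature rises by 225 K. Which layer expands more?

α(borosilicate glass) = 3.47×10⁻⁶/K vs α(brass) = 18.9×10⁻⁶/K.
Higher α expands more for the same ΔT: brass.

brass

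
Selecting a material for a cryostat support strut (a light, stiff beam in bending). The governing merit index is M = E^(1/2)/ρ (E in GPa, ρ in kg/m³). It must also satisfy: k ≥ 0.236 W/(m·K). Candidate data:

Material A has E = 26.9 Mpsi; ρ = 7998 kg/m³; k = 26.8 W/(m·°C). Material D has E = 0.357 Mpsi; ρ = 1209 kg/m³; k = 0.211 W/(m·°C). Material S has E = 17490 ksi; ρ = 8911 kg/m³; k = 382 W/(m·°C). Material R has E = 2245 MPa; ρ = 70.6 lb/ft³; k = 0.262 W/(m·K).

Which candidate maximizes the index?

material A

Screen on constraints: k ≥ 0.236 W/(m·K). Survivors: material A, material S, material R.
Putting every candidate on a common basis:
  material A: E = 185.5 GPa, ρ = 7998 kg/m³
  material S: E = 120.6 GPa, ρ = 8911 kg/m³
  material R: E = 2.245 GPa, ρ = 1131 kg/m³
  material A: M = 1.70×10⁻³
  material R: M = 1.32×10⁻³
  material S: M = 1.23×10⁻³
The maximum is for material A.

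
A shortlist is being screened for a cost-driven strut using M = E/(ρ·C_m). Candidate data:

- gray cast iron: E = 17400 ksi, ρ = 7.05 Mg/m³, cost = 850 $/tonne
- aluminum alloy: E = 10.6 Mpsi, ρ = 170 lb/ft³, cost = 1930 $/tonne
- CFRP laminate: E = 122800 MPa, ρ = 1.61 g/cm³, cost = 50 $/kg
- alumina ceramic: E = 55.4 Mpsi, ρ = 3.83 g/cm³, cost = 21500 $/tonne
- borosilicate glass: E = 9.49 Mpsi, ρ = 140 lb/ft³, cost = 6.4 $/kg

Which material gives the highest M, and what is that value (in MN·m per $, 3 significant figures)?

gray cast iron, M = 20.0 MN·m per $

Convert each candidate to consistent units, then evaluate M:
  gray cast iron: E = 120.0 GPa, ρ = 7050 kg/m³, cost = 0.8500 $/kg
  aluminum alloy: E = 73.08 GPa, ρ = 2723 kg/m³, cost = 1.930 $/kg
  CFRP laminate: E = 122.8 GPa, ρ = 1610 kg/m³, cost = 50.00 $/kg
  alumina ceramic: E = 382.0 GPa, ρ = 3830 kg/m³, cost = 21.50 $/kg
  borosilicate glass: E = 65.43 GPa, ρ = 2243 kg/m³, cost = 6.400 $/kg
  gray cast iron: M = 20.0 MN·m per $
  aluminum alloy: M = 13.9 MN·m per $
  alumina ceramic: M = 4.64 MN·m per $
  borosilicate glass: M = 4.56 MN·m per $
  CFRP laminate: M = 1.53 MN·m per $
Gray cast iron ranks first.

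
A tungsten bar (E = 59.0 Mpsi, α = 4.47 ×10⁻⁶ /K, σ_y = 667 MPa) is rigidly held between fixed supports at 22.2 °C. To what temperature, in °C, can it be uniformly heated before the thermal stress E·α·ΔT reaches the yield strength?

389 °C

E = 59.0 Mpsi = 406.8 GPa.
E·α·ΔT = 667.0 MPa ⇒ ΔT = 667.0 / (406.8×10³ × 4.47×10⁻⁶) = 366.8 K.
T = 22.2 + 366.8 = 389.0 °C.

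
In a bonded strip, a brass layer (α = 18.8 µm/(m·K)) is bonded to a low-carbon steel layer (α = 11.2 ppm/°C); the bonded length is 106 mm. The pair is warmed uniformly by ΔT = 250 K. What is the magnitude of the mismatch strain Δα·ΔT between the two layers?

1.90×10⁻³

Δα = |18.8 − 11.2|×10⁻⁶/K = 7.60×10⁻⁶/K.
Mismatch strain = Δα·ΔT = 7.60×10⁻⁶ × 250.0 = 1.90×10⁻³.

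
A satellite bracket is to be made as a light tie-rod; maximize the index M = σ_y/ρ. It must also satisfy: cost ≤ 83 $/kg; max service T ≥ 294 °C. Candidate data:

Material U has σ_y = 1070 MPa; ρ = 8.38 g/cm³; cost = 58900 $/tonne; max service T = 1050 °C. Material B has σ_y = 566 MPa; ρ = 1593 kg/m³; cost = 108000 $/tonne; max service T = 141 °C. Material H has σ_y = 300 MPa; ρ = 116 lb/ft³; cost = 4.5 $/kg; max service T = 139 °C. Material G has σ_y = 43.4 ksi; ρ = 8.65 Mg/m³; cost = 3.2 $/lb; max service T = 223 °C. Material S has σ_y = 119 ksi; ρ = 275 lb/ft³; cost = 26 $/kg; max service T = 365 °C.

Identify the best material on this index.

Screen on constraints: cost ≤ 83 $/kg; max service T ≥ 294 °C. Survivors: material U, material S.
Convert each candidate to consistent units, then evaluate M:
  material U: σ_y = 1070 MPa, ρ = 8380 kg/m³
  material S: σ_y = 820.5 MPa, ρ = 4405 kg/m³
  material S: M = 186 kN·m/kg
  material U: M = 128 kN·m/kg
The maximum is for material S.

material S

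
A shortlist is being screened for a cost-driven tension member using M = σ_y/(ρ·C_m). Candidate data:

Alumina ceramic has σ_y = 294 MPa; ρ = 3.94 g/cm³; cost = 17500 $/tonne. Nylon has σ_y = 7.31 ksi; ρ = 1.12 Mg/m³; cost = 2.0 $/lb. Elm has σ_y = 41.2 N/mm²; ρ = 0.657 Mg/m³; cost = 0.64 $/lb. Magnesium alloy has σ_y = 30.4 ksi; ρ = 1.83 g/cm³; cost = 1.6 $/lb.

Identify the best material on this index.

elm

After converting to SI:
  alumina ceramic: σ_y = 294.0 MPa, ρ = 3940 kg/m³, cost = 17.50 $/kg
  nylon: σ_y = 50.40 MPa, ρ = 1120 kg/m³, cost = 4.409 $/kg
  elm: σ_y = 41.20 MPa, ρ = 657.0 kg/m³, cost = 1.411 $/kg
  magnesium alloy: σ_y = 209.6 MPa, ρ = 1830 kg/m³, cost = 3.527 $/kg
  elm: M = 44.4 kN·m per $
  magnesium alloy: M = 32.5 kN·m per $
  nylon: M = 10.2 kN·m per $
  alumina ceramic: M = 4.26 kN·m per $
Highest index: elm.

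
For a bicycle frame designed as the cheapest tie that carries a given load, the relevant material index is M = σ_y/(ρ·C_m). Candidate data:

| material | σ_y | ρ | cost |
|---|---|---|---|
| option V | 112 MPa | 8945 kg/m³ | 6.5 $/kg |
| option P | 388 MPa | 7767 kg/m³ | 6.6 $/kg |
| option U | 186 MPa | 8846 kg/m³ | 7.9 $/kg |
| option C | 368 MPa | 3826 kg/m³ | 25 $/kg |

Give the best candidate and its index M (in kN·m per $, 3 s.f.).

option P, M = 7.57 kN·m per $

Per-candidate index values:
  option P: M = 7.57 kN·m per $
  option C: M = 3.85 kN·m per $
  option U: M = 2.66 kN·m per $
  option V: M = 1.93 kN·m per $
The maximum is for option P.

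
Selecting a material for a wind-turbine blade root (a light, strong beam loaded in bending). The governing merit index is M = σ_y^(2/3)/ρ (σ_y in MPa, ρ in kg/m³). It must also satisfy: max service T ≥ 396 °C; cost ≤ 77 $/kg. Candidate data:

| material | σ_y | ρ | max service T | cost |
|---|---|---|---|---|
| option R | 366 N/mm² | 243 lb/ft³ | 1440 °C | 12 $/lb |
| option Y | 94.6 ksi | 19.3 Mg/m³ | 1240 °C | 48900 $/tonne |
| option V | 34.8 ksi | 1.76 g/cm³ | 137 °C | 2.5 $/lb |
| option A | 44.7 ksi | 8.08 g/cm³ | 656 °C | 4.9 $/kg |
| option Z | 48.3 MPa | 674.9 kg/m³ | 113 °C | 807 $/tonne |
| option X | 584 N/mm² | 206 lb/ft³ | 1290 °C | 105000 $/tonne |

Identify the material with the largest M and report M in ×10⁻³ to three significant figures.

Screen on constraints: max service T ≥ 396 °C; cost ≤ 77 $/kg. Survivors: option R, option Y, option A.
Convert each candidate to consistent units, then evaluate M:
  option R: σ_y = 366.0 MPa, ρ = 3892 kg/m³
  option Y: σ_y = 652.2 MPa, ρ = 19300 kg/m³
  option A: σ_y = 308.2 MPa, ρ = 8080 kg/m³
  option R: M = 13.1×10⁻³
  option A: M = 5.65×10⁻³
  option Y: M = 3.90×10⁻³
Highest index: option R.

option R, M = 13.1×10⁻³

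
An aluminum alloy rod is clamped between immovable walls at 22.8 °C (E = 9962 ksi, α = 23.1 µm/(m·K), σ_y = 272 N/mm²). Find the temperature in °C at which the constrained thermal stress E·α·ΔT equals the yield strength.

E = 9962 ksi = 68.69 GPa.
σ_y = 272 N/mm² = 272.0 MPa.
E·α·ΔT = 272.0 MPa ⇒ ΔT = 272.0 / (68.69×10³ × 23.1×10⁻⁶) = 171.4 K.
T = 22.8 + 171.4 = 194.2 °C.

194 °C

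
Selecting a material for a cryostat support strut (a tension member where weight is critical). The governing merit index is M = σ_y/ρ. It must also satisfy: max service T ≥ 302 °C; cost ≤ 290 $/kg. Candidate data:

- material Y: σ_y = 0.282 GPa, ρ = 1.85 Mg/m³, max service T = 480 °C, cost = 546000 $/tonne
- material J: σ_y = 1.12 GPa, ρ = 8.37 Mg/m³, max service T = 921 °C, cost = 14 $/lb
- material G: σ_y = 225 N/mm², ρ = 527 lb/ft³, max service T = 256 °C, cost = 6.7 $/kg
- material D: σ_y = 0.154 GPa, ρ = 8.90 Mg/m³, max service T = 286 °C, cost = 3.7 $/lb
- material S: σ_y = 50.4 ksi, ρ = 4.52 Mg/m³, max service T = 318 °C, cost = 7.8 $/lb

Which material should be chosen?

Screen on constraints: max service T ≥ 302 °C; cost ≤ 290 $/kg. Survivors: material J, material S.
Normalizing units and computing the index:
  material J: σ_y = 1120 MPa, ρ = 8370 kg/m³
  material S: σ_y = 347.5 MPa, ρ = 4520 kg/m³
  material J: M = 134 kN·m/kg
  material S: M = 76.9 kN·m/kg
The maximum is for material J.

material J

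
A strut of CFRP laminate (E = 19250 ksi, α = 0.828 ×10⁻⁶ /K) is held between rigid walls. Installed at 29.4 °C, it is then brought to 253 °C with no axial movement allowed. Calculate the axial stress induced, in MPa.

24.6 MPa

E = 19250 ksi = 132.7 GPa.
ΔT = 223.6 K. Constrained thermal stress σ = E·α·ΔT = 132.7×10³ MPa × 0.828×10⁻⁶ × 223.6 = 24.6 MPa (compressive).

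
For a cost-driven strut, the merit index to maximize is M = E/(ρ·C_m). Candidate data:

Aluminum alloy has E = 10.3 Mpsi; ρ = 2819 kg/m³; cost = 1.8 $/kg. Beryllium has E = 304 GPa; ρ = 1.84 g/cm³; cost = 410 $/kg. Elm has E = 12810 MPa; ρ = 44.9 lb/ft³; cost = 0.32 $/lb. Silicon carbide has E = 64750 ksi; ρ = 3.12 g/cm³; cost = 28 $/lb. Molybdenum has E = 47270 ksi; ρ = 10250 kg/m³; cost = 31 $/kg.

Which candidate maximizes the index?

elm

Convert each candidate to consistent units, then evaluate M:
  aluminum alloy: E = 71.02 GPa, ρ = 2819 kg/m³, cost = 1.800 $/kg
  beryllium: E = 304.0 GPa, ρ = 1840 kg/m³, cost = 410.0 $/kg
  elm: E = 12.81 GPa, ρ = 719.2 kg/m³, cost = 0.7055 $/kg
  silicon carbide: E = 446.4 GPa, ρ = 3120 kg/m³, cost = 61.73 $/kg
  molybdenum: E = 325.9 GPa, ρ = 10250 kg/m³, cost = 31.00 $/kg
  elm: M = 25.2 MN·m per $
  aluminum alloy: M = 14.0 MN·m per $
  silicon carbide: M = 2.32 MN·m per $
  molybdenum: M = 1.03 MN·m per $
  beryllium: M = 0.403 MN·m per $
Elm has the largest M.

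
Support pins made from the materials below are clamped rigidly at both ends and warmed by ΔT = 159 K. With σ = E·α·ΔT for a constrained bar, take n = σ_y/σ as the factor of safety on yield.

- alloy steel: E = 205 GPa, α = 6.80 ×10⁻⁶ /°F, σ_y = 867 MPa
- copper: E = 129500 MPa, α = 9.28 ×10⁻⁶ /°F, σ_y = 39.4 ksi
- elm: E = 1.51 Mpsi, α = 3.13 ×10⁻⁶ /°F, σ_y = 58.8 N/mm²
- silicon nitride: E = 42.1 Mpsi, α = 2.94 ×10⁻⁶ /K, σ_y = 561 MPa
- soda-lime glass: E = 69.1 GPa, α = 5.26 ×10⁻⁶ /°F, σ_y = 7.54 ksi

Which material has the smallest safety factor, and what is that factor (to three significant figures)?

Per material, after unit conversion:
  alloy steel: E = 205.0, α = 12.2, σ_y = 867.0 → σ = 399 MPa, n = 2.17
  copper: E = 129.5, α = 16.7, σ_y = 271.7 → σ = 344 MPa, n = 0.790
  elm: E = 10.41, α = 5.63, σ_y = 58.80 → σ = 9.33 MPa, n = 6.30
  silicon nitride: E = 290.3, α = 2.94, σ_y = 561.0 → σ = 136 MPa, n = 4.13
  soda-lime glass: E = 69.10, α = 9.47, σ_y = 51.99 → σ = 104 MPa, n = 0.500
Smallest n: soda-lime glass with n = 0.500.

soda-lime glass, n = 0.500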